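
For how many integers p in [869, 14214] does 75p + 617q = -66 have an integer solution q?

gcd(617, 75) = 1.
By Bézout, 75·(181) + 617·(-22) = 1.
Particular solution: (394, -48).
General solution: p = 394 + 617t, q = -48 - 75t for integer t.
869 ≤ 394 + 617t ≤ 14214 gives t ∈ [1, 22], which is 22 values.

22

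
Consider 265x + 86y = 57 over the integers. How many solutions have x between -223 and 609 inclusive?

gcd(265, 86) = 1  (265 = 3×86 + 7, 86 = 12×7 + 2, 7 = 3×2 + 1, 2 = 2×1).
Back-substituting, 265×(37) + 86×(-114) = 1.
Scale by 57: particular solution (2109, -6498); reduce x mod 86: (45, -138).
General solution: x = 45 + 86t, y = -138 - 265t for integer t.
-223 ≤ 45 + 86t ≤ 609 gives t ∈ [-3, 6], which is 10 values.

10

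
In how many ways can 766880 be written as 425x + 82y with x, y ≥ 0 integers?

22

gcd(425, 82) = 1.
By Bézout, 425·(11) + 82·(-57) = 1.
One solution: (12, 9290).
General: x = 12 + 82t, y = 9290 - 425t.
x ≥ 0 ⇒ t ≥ 0; y ≥ 0 ⇒ t ≤ 21. So t ∈ [0, 21]: 22 solutions.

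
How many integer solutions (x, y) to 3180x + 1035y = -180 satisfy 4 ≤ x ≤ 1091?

16

gcd(3180, 1035) = 15.
By Bézout, 3180×(14) + 1035×(-43) = 15.
Particular solution: (39, -120).
General solution: x = 39 + 69t, y = -120 - 212t for integer t.
4 ≤ 39 + 69t ≤ 1091 gives t ∈ [0, 15], which is 16 values.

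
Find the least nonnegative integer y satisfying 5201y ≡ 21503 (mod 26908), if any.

no solution

gcd(26908, 5201):
  26908 = 5*5201 + 903
  5201 = 5*903 + 686
  903 = 1*686 + 217
  686 = 3*217 + 35
  217 = 6*35 + 7
  35 = 5*7
so gcd(26908, 5201) = 7.
7 does not divide 21503, so the congruence has no solution.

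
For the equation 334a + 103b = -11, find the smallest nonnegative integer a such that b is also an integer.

49

gcd(334, 103):
  334 = 3*103 + 25
  103 = 4*25 + 3
  25 = 8*3 + 1
  3 = 3*1
so gcd(334, 103) = 1.
1 divides -11, so solutions exist.
Back-substitute for Bézout coefficients:
  1 = 25 - 8*3
  ... = 334*(33) + 103*(-107)
Scale by -11/1 = -11: (a₀, b₀) = (-363, 1177).
General solution: a = -363 + 103t, b = 1177 - 334t for integer t.
a ≥ 0: smallest is -363 mod 103 = 49 (at t = 4), with b = -159.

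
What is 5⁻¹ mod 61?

49

gcd(61, 5) = 1  (61 = 12*5 + 1, 5 = 5*1).
Back-substituting, 5*(-12) + 61*(1) = 1.
So 5*-12 ≡ 1 (mod 61), and -12 mod 61 = 49.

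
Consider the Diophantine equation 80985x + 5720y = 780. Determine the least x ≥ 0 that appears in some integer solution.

gcd(80985, 5720) = 5  (80985 = 14*5720 + 905, 5720 = 6*905 + 290, 905 = 3*290 + 35, 290 = 8*35 + 10, 35 = 3*10 + 5, 10 = 2*5).
5 divides 780, so solutions exist.
Back-substituting, 80985*(493) + 5720*(-6980) = 5.
Scale by 780/5 = 156: (x₀, y₀) = (76908, -1088880).
General solution: x = 76908 + 1144t, y = -1088880 - 16197t for integer t.
x ≥ 0: smallest is 76908 mod 1144 = 260 (at t = -67), with y = -3681.

260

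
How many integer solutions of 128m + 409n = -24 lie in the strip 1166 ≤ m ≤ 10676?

gcd(409, 128):
  409 = 3*128 + 25
  128 = 5*25 + 3
  25 = 8*3 + 1
  3 = 3*1
so gcd(409, 128) = 1.
Back-substitute for Bézout coefficients:
  1 = 25 - 8*3
  ... = 128*(-131) + 409*(41)
Scale by -24: particular solution (3144, -984); reduce m mod 409: (281, -88).
General solution: m = 281 + 409t, n = -88 - 128t for integer t.
1166 ≤ 281 + 409t ≤ 10676 gives t ∈ [3, 25], which is 23 values.

23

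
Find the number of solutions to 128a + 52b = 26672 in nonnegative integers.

16

gcd(128, 52) = 4.
By Bézout, 128·(-2) + 52·(5) = 4.
One solution: (2, 508).
General: a = 2 + 13t, b = 508 - 32t.
a ≥ 0 ⇒ t ≥ 0; b ≥ 0 ⇒ t ≤ 15. So t ∈ [0, 15]: 16 solutions.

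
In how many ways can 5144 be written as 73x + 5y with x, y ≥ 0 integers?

gcd(73, 5) = 1  (73 = 14×5 + 3, 5 = 1×3 + 2, 3 = 1×2 + 1, 2 = 2×1).
Back-substituting, 73×(2) + 5×(-29) = 1.
Scale by 5144: one solution is (10288, -149176). Reduce x mod 5: (3, 985).
General: x = 3 + 5t, y = 985 - 73t.
x ≥ 0 ⇒ t ≥ 0; y ≥ 0 ⇒ t ≤ 13. So t ∈ [0, 13]: 14 solutions.

14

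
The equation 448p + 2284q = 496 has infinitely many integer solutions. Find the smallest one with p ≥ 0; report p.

307

gcd(2284, 448) = 4.
4 divides 496, so solutions exist.
By Bézout, 448×(-260) + 2284×(51) = 4.
Scale by 496/4 = 124: (p₀, q₀) = (-32240, 6324).
General solution: p = -32240 + 571t, q = 6324 - 112t for integer t.
p ≥ 0: smallest is -32240 mod 571 = 307 (at t = 57), with q = -60.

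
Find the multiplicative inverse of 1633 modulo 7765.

5882

gcd(7765, 1633):
  7765 = 4*1633 + 1233
  1633 = 1*1233 + 400
  1233 = 3*400 + 33
  400 = 12*33 + 4
  33 = 8*4 + 1
  4 = 4*1
so gcd(7765, 1633) = 1.
Back-substitute for Bézout coefficients:
  1 = 33 - 8*4
  ... = 1633*(-1883) + 7765*(396)
So 1633*-1883 ≡ 1 (mod 7765), and -1883 mod 7765 = 5882.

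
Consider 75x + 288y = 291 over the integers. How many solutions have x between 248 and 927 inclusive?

7

gcd(288, 75) = 3.
By Bézout, 75×(-23) + 288×(6) = 3.
Particular solution: (73, -18).
General solution: x = 73 + 96t, y = -18 - 25t for integer t.
248 ≤ 73 + 96t ≤ 927 gives t ∈ [2, 8], which is 7 values.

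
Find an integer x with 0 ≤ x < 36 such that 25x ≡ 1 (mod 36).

gcd(36, 25) = 1.
By Bézout, 25*(13) + 36*(-9) = 1.
So 25*13 ≡ 1 (mod 36), and 13 mod 36 = 13.

13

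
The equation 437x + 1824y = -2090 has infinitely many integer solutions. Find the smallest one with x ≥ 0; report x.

62

gcd(1824, 437):
  1824 = 4·437 + 76
  437 = 5·76 + 57
  76 = 1·57 + 19
  57 = 3·19
so gcd(1824, 437) = 19.
19 divides -2090, so solutions exist.
Back-substitute for Bézout coefficients:
  19 = 76 - 1·57
  ... = 437·(-25) + 1824·(6)
Scale by -2090/19 = -110: (x₀, y₀) = (2750, -660).
General solution: x = 2750 + 96t, y = -660 - 23t for integer t.
x ≥ 0: smallest is 2750 mod 96 = 62 (at t = -28), with y = -16.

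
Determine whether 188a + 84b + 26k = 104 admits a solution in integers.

yes

gcd(188, 84) = 4  (188 = 2·84 + 20, 84 = 4·20 + 4, 20 = 5·4).
gcd(4, 26) = 2.
2 divides 104, so integer solutions exist.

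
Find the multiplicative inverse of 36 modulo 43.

gcd(43, 36) = 1  (43 = 1×36 + 7, 36 = 5×7 + 1, 7 = 7×1).
Back-substituting, 36×(6) + 43×(-5) = 1.
So 36×6 ≡ 1 (mod 43), and 6 mod 43 = 6.

6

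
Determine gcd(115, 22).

1

gcd(115, 22):
  115 = 5*22 + 5
  22 = 4*5 + 2
  5 = 2*2 + 1
  2 = 2*1
so gcd(115, 22) = 1.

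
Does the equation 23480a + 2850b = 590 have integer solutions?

gcd(23480, 2850):
  23480 = 8*2850 + 680
  2850 = 4*680 + 130
  680 = 5*130 + 30
  130 = 4*30 + 10
  30 = 3*10
so gcd(23480, 2850) = 10.
10 divides 590, so integer solutions exist.

yes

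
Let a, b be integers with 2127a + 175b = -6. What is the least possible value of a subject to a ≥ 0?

97

gcd(2127, 175):
  2127 = 12*175 + 27
  175 = 6*27 + 13
  27 = 2*13 + 1
  13 = 13*1
so gcd(2127, 175) = 1.
1 divides -6, so solutions exist.
Back-substitute for Bézout coefficients:
  1 = 27 - 2*13
  ... = 2127*(13) + 175*(-158)
Scale by -6/1 = -6: (a₀, b₀) = (-78, 948).
General solution: a = -78 + 175t, b = 948 - 2127t for integer t.
a ≥ 0: smallest is -78 mod 175 = 97 (at t = 1), with b = -1179.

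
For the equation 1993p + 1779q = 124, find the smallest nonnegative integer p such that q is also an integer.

649

gcd(1993, 1779):
  1993 = 1·1779 + 214
  1779 = 8·214 + 67
  214 = 3·67 + 13
  67 = 5·13 + 2
  13 = 6·2 + 1
  2 = 2·1
so gcd(1993, 1779) = 1.
1 divides 124, so solutions exist.
Back-substitute for Bézout coefficients:
  1 = 13 - 6·2
  ... = 1993·(823) + 1779·(-922)
Scale by 124/1 = 124: (p₀, q₀) = (102052, -114328).
General solution: p = 102052 + 1779t, q = -114328 - 1993t for integer t.
p ≥ 0: smallest is 102052 mod 1779 = 649 (at t = -57), with q = -727.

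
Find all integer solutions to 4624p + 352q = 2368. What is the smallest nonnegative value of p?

gcd(4624, 352) = 16.
16 divides 2368, so solutions exist.
By Bézout, 4624·(-7) + 352·(92) = 16.
Scale by 2368/16 = 148: (p₀, q₀) = (-1036, 13616).
General solution: p = -1036 + 22t, q = 13616 - 289t for integer t.
p ≥ 0: smallest is -1036 mod 22 = 20 (at t = 48), with q = -256.

20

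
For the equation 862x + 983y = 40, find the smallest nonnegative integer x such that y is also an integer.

gcd(983, 862):
  983 = 1·862 + 121
  862 = 7·121 + 15
  121 = 8·15 + 1
  15 = 15·1
so gcd(983, 862) = 1.
1 divides 40, so solutions exist.
Back-substitute for Bézout coefficients:
  1 = 121 - 8·15
  ... = 862·(-65) + 983·(57)
Scale by 40/1 = 40: (x₀, y₀) = (-2600, 2280).
General solution: x = -2600 + 983t, y = 2280 - 862t for integer t.
x ≥ 0: smallest is -2600 mod 983 = 349 (at t = 3), with y = -306.

349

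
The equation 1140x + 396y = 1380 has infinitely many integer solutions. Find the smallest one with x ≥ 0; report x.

gcd(1140, 396):
  1140 = 2·396 + 348
  396 = 1·348 + 48
  348 = 7·48 + 12
  48 = 4·12
so gcd(1140, 396) = 12.
12 divides 1380, so solutions exist.
Back-substitute for Bézout coefficients:
  12 = 348 - 7·48
  ... = 1140·(8) + 396·(-23)
Scale by 1380/12 = 115: (x₀, y₀) = (920, -2645).
General solution: x = 920 + 33t, y = -2645 - 95t for integer t.
x ≥ 0: smallest is 920 mod 33 = 29 (at t = -27), with y = -80.

29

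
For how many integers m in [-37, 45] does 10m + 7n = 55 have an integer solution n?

gcd(10, 7) = 1  (10 = 1×7 + 3, 7 = 2×3 + 1, 3 = 3×1).
Back-substituting, 10×(-2) + 7×(3) = 1.
Scale by 55: particular solution (-110, 165); reduce m mod 7: (2, 5).
General solution: m = 2 + 7t, n = 5 - 10t for integer t.
-37 ≤ 2 + 7t ≤ 45 gives t ∈ [-5, 6], which is 12 values.

12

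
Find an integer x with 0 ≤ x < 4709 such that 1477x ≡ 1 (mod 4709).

gcd(4709, 1477) = 1.
By Bézout, 1477·(-2219) + 4709·(696) = 1.
So 1477·-2219 ≡ 1 (mod 4709), and -2219 mod 4709 = 2490.

2490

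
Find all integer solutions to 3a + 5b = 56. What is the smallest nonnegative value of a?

2

gcd(5, 3):
  5 = 1×3 + 2
  3 = 1×2 + 1
  2 = 2×1
so gcd(5, 3) = 1.
1 divides 56, so solutions exist.
Back-substitute for Bézout coefficients:
  1 = 3 - 1×2
  ... = 3×(2) + 5×(-1)
Scale by 56/1 = 56: (a₀, b₀) = (112, -56).
General solution: a = 112 + 5t, b = -56 - 3t for integer t.
a ≥ 0: smallest is 112 mod 5 = 2 (at t = -22), with b = 10.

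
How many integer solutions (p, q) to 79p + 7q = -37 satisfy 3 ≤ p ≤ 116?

16

gcd(79, 7) = 1.
By Bézout, 79×(-3) + 7×(34) = 1.
Particular solution: (6, -73).
General solution: p = 6 + 7t, q = -73 - 79t for integer t.
3 ≤ 6 + 7t ≤ 116 gives t ∈ [0, 15], which is 16 values.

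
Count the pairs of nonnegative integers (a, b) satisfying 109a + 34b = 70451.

19

gcd(109, 34) = 1  (109 = 3×34 + 7, 34 = 4×7 + 6, 7 = 1×6 + 1, 6 = 6×1).
Back-substituting, 109×(5) + 34×(-16) = 1.
Scale by 70451: one solution is (352255, -1127216). Reduce a mod 34: (15, 2024).
General: a = 15 + 34t, b = 2024 - 109t.
a ≥ 0 ⇒ t ≥ 0; b ≥ 0 ⇒ t ≤ 18. So t ∈ [0, 18]: 19 solutions.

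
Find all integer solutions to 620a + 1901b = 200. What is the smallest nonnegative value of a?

gcd(1901, 620) = 1.
1 divides 200, so solutions exist.
By Bézout, 620×(-371) + 1901×(121) = 1.
Scale by 200/1 = 200: (a₀, b₀) = (-74200, 24200).
General solution: a = -74200 + 1901t, b = 24200 - 620t for integer t.
a ≥ 0: smallest is -74200 mod 1901 = 1840 (at t = 40), with b = -600.

1840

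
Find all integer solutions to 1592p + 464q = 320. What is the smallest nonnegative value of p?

gcd(1592, 464):
  1592 = 3·464 + 200
  464 = 2·200 + 64
  200 = 3·64 + 8
  64 = 8·8
so gcd(1592, 464) = 8.
8 divides 320, so solutions exist.
Back-substitute for Bézout coefficients:
  8 = 200 - 3·64
  ... = 1592·(7) + 464·(-24)
Scale by 320/8 = 40: (p₀, q₀) = (280, -960).
General solution: p = 280 + 58t, q = -960 - 199t for integer t.
p ≥ 0: smallest is 280 mod 58 = 48 (at t = -4), with q = -164.

48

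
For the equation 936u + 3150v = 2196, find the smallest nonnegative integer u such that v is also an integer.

gcd(3150, 936) = 18.
18 divides 2196, so solutions exist.
By Bézout, 936×(-37) + 3150×(11) = 18.
Scale by 2196/18 = 122: (u₀, v₀) = (-4514, 1342).
General solution: u = -4514 + 175t, v = 1342 - 52t for integer t.
u ≥ 0: smallest is -4514 mod 175 = 36 (at t = 26), with v = -10.

36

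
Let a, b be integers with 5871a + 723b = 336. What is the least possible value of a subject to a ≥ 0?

gcd(5871, 723) = 3  (5871 = 8×723 + 87, 723 = 8×87 + 27, 87 = 3×27 + 6, 27 = 4×6 + 3, 6 = 2×3).
3 divides 336, so solutions exist.
Back-substituting, 5871×(-108) + 723×(877) = 3.
Scale by 336/3 = 112: (a₀, b₀) = (-12096, 98224).
General solution: a = -12096 + 241t, b = 98224 - 1957t for integer t.
a ≥ 0: smallest is -12096 mod 241 = 195 (at t = 51), with b = -1583.

195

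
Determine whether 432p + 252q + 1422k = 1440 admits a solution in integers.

yes

gcd(432, 252) = 36  (432 = 1·252 + 180, 252 = 1·180 + 72, 180 = 2·72 + 36, 72 = 2·36).
gcd(36, 1422) = 18.
18 divides 1440, so integer solutions exist.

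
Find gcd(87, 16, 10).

1

gcd(87, 16) = 1  (87 = 5×16 + 7, 16 = 2×7 + 2, 7 = 3×2 + 1, 2 = 2×1).
gcd(1, 10) = 1.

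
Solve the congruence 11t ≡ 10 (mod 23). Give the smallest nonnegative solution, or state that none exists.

3

gcd(23, 11):
  23 = 2×11 + 1
  11 = 11×1
so gcd(23, 11) = 1.
1 divides 10, so solutions exist.
Back-substitute for Bézout coefficients:
  1 = 23 - 2×11
  ... = 11×(-2) + 23×(1)
So 11×(-2) ≡ 1 (mod 23); multiply by 10: t ≡ -20 (mod 23).
Smallest nonnegative: t = -20 mod 23 = 3.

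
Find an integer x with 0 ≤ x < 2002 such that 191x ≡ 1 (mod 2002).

gcd(2002, 191):
  2002 = 10·191 + 92
  191 = 2·92 + 7
  92 = 13·7 + 1
  7 = 7·1
so gcd(2002, 191) = 1.
Back-substitute for Bézout coefficients:
  1 = 92 - 13·7
  ... = 191·(-283) + 2002·(27)
So 191·-283 ≡ 1 (mod 2002), and -283 mod 2002 = 1719.

1719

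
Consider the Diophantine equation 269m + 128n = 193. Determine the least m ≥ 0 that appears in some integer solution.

5

gcd(269, 128) = 1  (269 = 2·128 + 13, 128 = 9·13 + 11, 13 = 1·11 + 2, 11 = 5·2 + 1, 2 = 2·1).
1 divides 193, so solutions exist.
Back-substituting, 269·(-59) + 128·(124) = 1.
Scale by 193/1 = 193: (m₀, n₀) = (-11387, 23932).
General solution: m = -11387 + 128t, n = 23932 - 269t for integer t.
m ≥ 0: smallest is -11387 mod 128 = 5 (at t = 89), with n = -9.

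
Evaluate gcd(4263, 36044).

gcd(36044, 4263):
  36044 = 8*4263 + 1940
  4263 = 2*1940 + 383
  1940 = 5*383 + 25
  383 = 15*25 + 8
  25 = 3*8 + 1
  8 = 8*1
so gcd(36044, 4263) = 1.

1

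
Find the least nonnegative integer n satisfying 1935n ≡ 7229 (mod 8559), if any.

no solution

gcd(8559, 1935) = 9  (8559 = 4×1935 + 819, 1935 = 2×819 + 297, 819 = 2×297 + 225, 297 = 1×225 + 72, 225 = 3×72 + 9, 72 = 8×9).
9 does not divide 7229, so the congruence has no solution.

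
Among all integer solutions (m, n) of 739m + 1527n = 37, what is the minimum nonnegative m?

1432

gcd(1527, 739):
  1527 = 2*739 + 49
  739 = 15*49 + 4
  49 = 12*4 + 1
  4 = 4*1
so gcd(1527, 739) = 1.
1 divides 37, so solutions exist.
Back-substitute for Bézout coefficients:
  1 = 49 - 12*4
  ... = 739*(-374) + 1527*(181)
Scale by 37/1 = 37: (m₀, n₀) = (-13838, 6697).
General solution: m = -13838 + 1527t, n = 6697 - 739t for integer t.
m ≥ 0: smallest is -13838 mod 1527 = 1432 (at t = 10), with n = -693.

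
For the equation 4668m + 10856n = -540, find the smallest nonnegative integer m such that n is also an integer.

2679

gcd(10856, 4668) = 4  (10856 = 2×4668 + 1520, 4668 = 3×1520 + 108, 1520 = 14×108 + 8, 108 = 13×8 + 4, 8 = 2×4).
4 divides -540, so solutions exist.
Back-substituting, 4668×(1307) + 10856×(-562) = 4.
Scale by -540/4 = -135: (m₀, n₀) = (-176445, 75870).
General solution: m = -176445 + 2714t, n = 75870 - 1167t for integer t.
m ≥ 0: smallest is -176445 mod 2714 = 2679 (at t = 66), with n = -1152.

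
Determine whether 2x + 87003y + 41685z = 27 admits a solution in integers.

gcd(87003, 2):
  87003 = 43501·2 + 1
  2 = 2·1
so gcd(87003, 2) = 1.
gcd(1, 41685) = 1.
1 divides 27, so integer solutions exist.

yes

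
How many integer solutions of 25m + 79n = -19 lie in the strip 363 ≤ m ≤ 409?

0

gcd(79, 25) = 1  (79 = 3·25 + 4, 25 = 6·4 + 1, 4 = 4·1).
Back-substituting, 25·(19) + 79·(-6) = 1.
Scale by -19: particular solution (-361, 114); reduce m mod 79: (34, -11).
General solution: m = 34 + 79t, n = -11 - 25t for integer t.
363 ≤ 34 + 79t ≤ 409 gives t ∈ [5, 4], which is 0 values.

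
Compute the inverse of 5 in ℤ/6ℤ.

gcd(6, 5):
  6 = 1·5 + 1
  5 = 5·1
so gcd(6, 5) = 1.
Back-substitute for Bézout coefficients:
  1 = 6 - 1·5
  ... = 5·(-1) + 6·(1)
So 5·-1 ≡ 1 (mod 6), and -1 mod 6 = 5.

5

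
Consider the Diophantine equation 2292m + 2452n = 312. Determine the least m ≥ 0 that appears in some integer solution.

90

gcd(2452, 2292):
  2452 = 1·2292 + 160
  2292 = 14·160 + 52
  160 = 3·52 + 4
  52 = 13·4
so gcd(2452, 2292) = 4.
4 divides 312, so solutions exist.
Back-substitute for Bézout coefficients:
  4 = 160 - 3·52
  ... = 2292·(-46) + 2452·(43)
Scale by 312/4 = 78: (m₀, n₀) = (-3588, 3354).
General solution: m = -3588 + 613t, n = 3354 - 573t for integer t.
m ≥ 0: smallest is -3588 mod 613 = 90 (at t = 6), with n = -84.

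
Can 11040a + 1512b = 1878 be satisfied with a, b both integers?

gcd(11040, 1512):
  11040 = 7×1512 + 456
  1512 = 3×456 + 144
  456 = 3×144 + 24
  144 = 6×24
so gcd(11040, 1512) = 24.
24 does not divide 1878 (remainder 6), so no integer solutions.

no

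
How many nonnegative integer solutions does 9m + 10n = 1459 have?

17

gcd(10, 9):
  10 = 1*9 + 1
  9 = 9*1
so gcd(10, 9) = 1.
Back-substitute for Bézout coefficients:
  1 = 10 - 1*9
  ... = 9*(-1) + 10*(1)
Scale by 1459: one solution is (-1459, 1459). Reduce m mod 10: (1, 145).
General: m = 1 + 10t, n = 145 - 9t.
m ≥ 0 ⇒ t ≥ 0; n ≥ 0 ⇒ t ≤ 16. So t ∈ [0, 16]: 17 solutions.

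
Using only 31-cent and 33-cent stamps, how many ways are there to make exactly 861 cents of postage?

1

Need nonnegative integers with 31j + 33k = 861.
gcd(31, 33) = 1, and 31·(16) + 33·(-15) = 1.
So (j₀, k₀) = (13776, -12915); general j = 13776 + 33t, k = -12915 - 31t.
j ≥ 0 ⇒ t ≥ -417; k ≥ 0 ⇒ t ≤ -417. That's 1 value of t.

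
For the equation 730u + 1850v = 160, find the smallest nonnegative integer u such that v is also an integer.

gcd(1850, 730):
  1850 = 2*730 + 390
  730 = 1*390 + 340
  390 = 1*340 + 50
  340 = 6*50 + 40
  50 = 1*40 + 10
  40 = 4*10
so gcd(1850, 730) = 10.
10 divides 160, so solutions exist.
Back-substitute for Bézout coefficients:
  10 = 50 - 1*40
  ... = 730*(-38) + 1850*(15)
Scale by 160/10 = 16: (u₀, v₀) = (-608, 240).
General solution: u = -608 + 185t, v = 240 - 73t for integer t.
u ≥ 0: smallest is -608 mod 185 = 132 (at t = 4), with v = -52.

132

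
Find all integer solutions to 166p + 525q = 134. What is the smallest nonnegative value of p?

374

gcd(525, 166) = 1  (525 = 3×166 + 27, 166 = 6×27 + 4, 27 = 6×4 + 3, 4 = 1×3 + 1, 3 = 3×1).
1 divides 134, so solutions exist.
Back-substituting, 166×(136) + 525×(-43) = 1.
Scale by 134/1 = 134: (p₀, q₀) = (18224, -5762).
General solution: p = 18224 + 525t, q = -5762 - 166t for integer t.
p ≥ 0: smallest is 18224 mod 525 = 374 (at t = -34), with q = -118.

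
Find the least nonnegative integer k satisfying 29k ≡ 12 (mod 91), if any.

82

gcd(91, 29):
  91 = 3*29 + 4
  29 = 7*4 + 1
  4 = 4*1
so gcd(91, 29) = 1.
1 divides 12, so solutions exist.
Back-substitute for Bézout coefficients:
  1 = 29 - 7*4
  ... = 29*(22) + 91*(-7)
So 29*(22) ≡ 1 (mod 91); multiply by 12: k ≡ 264 (mod 91).
Smallest nonnegative: k = 264 mod 91 = 82.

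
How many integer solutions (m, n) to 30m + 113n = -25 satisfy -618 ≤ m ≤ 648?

11

gcd(113, 30) = 1  (113 = 3*30 + 23, 30 = 1*23 + 7, 23 = 3*7 + 2, 7 = 3*2 + 1, 2 = 2*1).
Back-substituting, 30*(49) + 113*(-13) = 1.
Scale by -25: particular solution (-1225, 325); reduce m mod 113: (18, -5).
General solution: m = 18 + 113t, n = -5 - 30t for integer t.
-618 ≤ 18 + 113t ≤ 648 gives t ∈ [-5, 5], which is 11 values.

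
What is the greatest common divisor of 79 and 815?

gcd(815, 79):
  815 = 10×79 + 25
  79 = 3×25 + 4
  25 = 6×4 + 1
  4 = 4×1
so gcd(815, 79) = 1.

1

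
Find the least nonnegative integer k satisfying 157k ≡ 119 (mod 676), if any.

gcd(676, 157):
  676 = 4·157 + 48
  157 = 3·48 + 13
  48 = 3·13 + 9
  13 = 1·9 + 4
  9 = 2·4 + 1
  4 = 4·1
so gcd(676, 157) = 1.
1 divides 119, so solutions exist.
Back-substitute for Bézout coefficients:
  1 = 9 - 2·4
  ... = 157·(-155) + 676·(36)
So 157·(-155) ≡ 1 (mod 676); multiply by 119: k ≡ -18445 (mod 676).
Smallest nonnegative: k = -18445 mod 676 = 483.

483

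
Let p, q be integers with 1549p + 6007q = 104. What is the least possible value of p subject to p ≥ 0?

4134

gcd(6007, 1549):
  6007 = 3·1549 + 1360
  1549 = 1·1360 + 189
  1360 = 7·189 + 37
  189 = 5·37 + 4
  37 = 9·4 + 1
  4 = 4·1
so gcd(6007, 1549) = 1.
1 divides 104, so solutions exist.
Back-substitute for Bézout coefficients:
  1 = 37 - 9·4
  ... = 1549·(-1462) + 6007·(377)
Scale by 104/1 = 104: (p₀, q₀) = (-152048, 39208).
General solution: p = -152048 + 6007t, q = 39208 - 1549t for integer t.
p ≥ 0: smallest is -152048 mod 6007 = 4134 (at t = 26), with q = -1066.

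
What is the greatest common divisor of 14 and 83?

gcd(83, 14) = 1  (83 = 5·14 + 13, 14 = 1·13 + 1, 13 = 13·1).

1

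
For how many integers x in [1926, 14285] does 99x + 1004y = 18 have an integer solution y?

gcd(1004, 99):
  1004 = 10·99 + 14
  99 = 7·14 + 1
  14 = 14·1
so gcd(1004, 99) = 1.
Back-substitute for Bézout coefficients:
  1 = 99 - 7·14
  ... = 99·(71) + 1004·(-7)
Scale by 18: particular solution (1278, -126); reduce x mod 1004: (274, -27).
General solution: x = 274 + 1004t, y = -27 - 99t for integer t.
1926 ≤ 274 + 1004t ≤ 14285 gives t ∈ [2, 13], which is 12 values.

12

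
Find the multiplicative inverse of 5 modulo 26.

21

gcd(26, 5) = 1.
By Bézout, 5*(-5) + 26*(1) = 1.
So 5*-5 ≡ 1 (mod 26), and -5 mod 26 = 21.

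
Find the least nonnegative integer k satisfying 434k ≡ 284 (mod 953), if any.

453

gcd(953, 434):
  953 = 2·434 + 85
  434 = 5·85 + 9
  85 = 9·9 + 4
  9 = 2·4 + 1
  4 = 4·1
so gcd(953, 434) = 1.
1 divides 284, so solutions exist.
Back-substitute for Bézout coefficients:
  1 = 9 - 2·4
  ... = 434·(213) + 953·(-97)
So 434·(213) ≡ 1 (mod 953); multiply by 284: k ≡ 60492 (mod 953).
Smallest nonnegative: k = 60492 mod 953 = 453.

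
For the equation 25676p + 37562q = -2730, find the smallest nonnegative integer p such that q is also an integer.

gcd(37562, 25676):
  37562 = 1×25676 + 11886
  25676 = 2×11886 + 1904
  11886 = 6×1904 + 462
  1904 = 4×462 + 56
  462 = 8×56 + 14
  56 = 4×14
so gcd(37562, 25676) = 14.
14 divides -2730, so solutions exist.
Back-substitute for Bézout coefficients:
  14 = 462 - 8×56
  ... = 25676×(-651) + 37562×(445)
Scale by -2730/14 = -195: (p₀, q₀) = (126945, -86775).
General solution: p = 126945 + 2683t, q = -86775 - 1834t for integer t.
p ≥ 0: smallest is 126945 mod 2683 = 844 (at t = -47), with q = -577.

844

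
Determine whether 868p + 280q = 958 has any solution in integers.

no

gcd(868, 280) = 28  (868 = 3·280 + 28, 280 = 10·28).
28 does not divide 958 (remainder 6), so no integer solutions.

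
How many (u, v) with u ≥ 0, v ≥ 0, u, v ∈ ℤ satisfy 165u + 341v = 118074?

23

gcd(341, 165):
  341 = 2·165 + 11
  165 = 15·11
so gcd(341, 165) = 11.
Back-substitute for Bézout coefficients:
  11 = 341 - 2·165
  ... = 165·(-2) + 341·(1)
Scale by 10734: one solution is (-21468, 10734). Reduce u mod 31: (15, 339).
General: u = 15 + 31t, v = 339 - 15t.
u ≥ 0 ⇒ t ≥ 0; v ≥ 0 ⇒ t ≤ 22. So t ∈ [0, 22]: 23 solutions.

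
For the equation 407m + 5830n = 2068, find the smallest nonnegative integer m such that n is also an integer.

gcd(5830, 407) = 11  (5830 = 14·407 + 132, 407 = 3·132 + 11, 132 = 12·11).
11 divides 2068, so solutions exist.
Back-substituting, 407·(43) + 5830·(-3) = 11.
Scale by 2068/11 = 188: (m₀, n₀) = (8084, -564).
General solution: m = 8084 + 530t, n = -564 - 37t for integer t.
m ≥ 0: smallest is 8084 mod 530 = 134 (at t = -15), with n = -9.

134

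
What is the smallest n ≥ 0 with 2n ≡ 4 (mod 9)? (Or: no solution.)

gcd(9, 2) = 1  (9 = 4*2 + 1, 2 = 2*1).
1 divides 4, so solutions exist.
Back-substituting, 2*(-4) + 9*(1) = 1.
So 2*(-4) ≡ 1 (mod 9); multiply by 4: n ≡ -16 (mod 9).
Smallest nonnegative: n = -16 mod 9 = 2.

2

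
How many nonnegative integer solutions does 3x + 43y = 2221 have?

gcd(43, 3) = 1  (43 = 14×3 + 1, 3 = 3×1).
Back-substituting, 3×(-14) + 43×(1) = 1.
Scale by 2221: one solution is (-31094, 2221). Reduce x mod 43: (38, 49).
General: x = 38 + 43t, y = 49 - 3t.
x ≥ 0 ⇒ t ≥ 0; y ≥ 0 ⇒ t ≤ 16. So t ∈ [0, 16]: 17 solutions.

17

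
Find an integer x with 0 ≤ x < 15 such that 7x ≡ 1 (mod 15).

gcd(15, 7) = 1  (15 = 2*7 + 1, 7 = 7*1).
Back-substituting, 7*(-2) + 15*(1) = 1.
So 7*-2 ≡ 1 (mod 15), and -2 mod 15 = 13.

13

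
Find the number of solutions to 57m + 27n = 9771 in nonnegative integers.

19

gcd(57, 27) = 3.
By Bézout, 57·(1) + 27·(-2) = 3.
One solution: (8, 345).
General: m = 8 + 9t, n = 345 - 19t.
m ≥ 0 ⇒ t ≥ 0; n ≥ 0 ⇒ t ≤ 18. So t ∈ [0, 18]: 19 solutions.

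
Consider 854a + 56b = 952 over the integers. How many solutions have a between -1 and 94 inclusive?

gcd(854, 56):
  854 = 15×56 + 14
  56 = 4×14
so gcd(854, 56) = 14.
Back-substitute for Bézout coefficients:
  14 = 854 - 15×56
  ... = 854×(1) + 56×(-15)
Scale by 68: particular solution (68, -1020); reduce a mod 4: (0, 17).
General solution: a = 0 + 4t, b = 17 - 61t for integer t.
-1 ≤ 0 + 4t ≤ 94 gives t ∈ [0, 23], which is 24 values.

24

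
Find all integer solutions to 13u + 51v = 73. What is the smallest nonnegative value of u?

gcd(51, 13):
  51 = 3*13 + 12
  13 = 1*12 + 1
  12 = 12*1
so gcd(51, 13) = 1.
1 divides 73, so solutions exist.
Back-substitute for Bézout coefficients:
  1 = 13 - 1*12
  ... = 13*(4) + 51*(-1)
Scale by 73/1 = 73: (u₀, v₀) = (292, -73).
General solution: u = 292 + 51t, v = -73 - 13t for integer t.
u ≥ 0: smallest is 292 mod 51 = 37 (at t = -5), with v = -8.

37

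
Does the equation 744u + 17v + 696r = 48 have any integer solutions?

yes

gcd(744, 17) = 1.
gcd(1, 696) = 1.
1 divides 48, so integer solutions exist.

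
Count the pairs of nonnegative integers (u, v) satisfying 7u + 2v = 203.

gcd(7, 2) = 1.
By Bézout, 7×(1) + 2×(-3) = 1.
One solution: (1, 98).
General: u = 1 + 2t, v = 98 - 7t.
u ≥ 0 ⇒ t ≥ 0; v ≥ 0 ⇒ t ≤ 14. So t ∈ [0, 14]: 15 solutions.

15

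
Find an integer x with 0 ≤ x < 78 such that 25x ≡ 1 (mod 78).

gcd(78, 25):
  78 = 3·25 + 3
  25 = 8·3 + 1
  3 = 3·1
so gcd(78, 25) = 1.
Back-substitute for Bézout coefficients:
  1 = 25 - 8·3
  ... = 25·(25) + 78·(-8)
So 25·25 ≡ 1 (mod 78), and 25 mod 78 = 25.

25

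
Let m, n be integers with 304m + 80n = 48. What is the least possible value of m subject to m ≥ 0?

gcd(304, 80):
  304 = 3·80 + 64
  80 = 1·64 + 16
  64 = 4·16
so gcd(304, 80) = 16.
16 divides 48, so solutions exist.
Back-substitute for Bézout coefficients:
  16 = 80 - 1·64
  ... = 304·(-1) + 80·(4)
Scale by 48/16 = 3: (m₀, n₀) = (-3, 12).
General solution: m = -3 + 5t, n = 12 - 19t for integer t.
m ≥ 0: smallest is -3 mod 5 = 2 (at t = 1), with n = -7.

2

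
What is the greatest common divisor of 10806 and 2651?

1

gcd(10806, 2651) = 1  (10806 = 4·2651 + 202, 2651 = 13·202 + 25, 202 = 8·25 + 2, 25 = 12·2 + 1, 2 = 2·1).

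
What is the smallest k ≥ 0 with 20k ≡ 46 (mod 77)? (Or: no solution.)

gcd(77, 20):
  77 = 3*20 + 17
  20 = 1*17 + 3
  17 = 5*3 + 2
  3 = 1*2 + 1
  2 = 2*1
so gcd(77, 20) = 1.
1 divides 46, so solutions exist.
Back-substitute for Bézout coefficients:
  1 = 3 - 1*2
  ... = 20*(27) + 77*(-7)
So 20*(27) ≡ 1 (mod 77); multiply by 46: k ≡ 1242 (mod 77).
Smallest nonnegative: k = 1242 mod 77 = 10.

10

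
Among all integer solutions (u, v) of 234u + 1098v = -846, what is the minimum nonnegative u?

48

gcd(1098, 234):
  1098 = 4·234 + 162
  234 = 1·162 + 72
  162 = 2·72 + 18
  72 = 4·18
so gcd(1098, 234) = 18.
18 divides -846, so solutions exist.
Back-substitute for Bézout coefficients:
  18 = 162 - 2·72
  ... = 234·(-14) + 1098·(3)
Scale by -846/18 = -47: (u₀, v₀) = (658, -141).
General solution: u = 658 + 61t, v = -141 - 13t for integer t.
u ≥ 0: smallest is 658 mod 61 = 48 (at t = -10), with v = -11.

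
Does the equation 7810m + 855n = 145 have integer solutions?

gcd(7810, 855):
  7810 = 9*855 + 115
  855 = 7*115 + 50
  115 = 2*50 + 15
  50 = 3*15 + 5
  15 = 3*5
so gcd(7810, 855) = 5.
5 divides 145, so integer solutions exist.

yes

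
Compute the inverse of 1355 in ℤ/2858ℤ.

gcd(2858, 1355) = 1.
By Bézout, 1355×(-869) + 2858×(412) = 1.
So 1355×-869 ≡ 1 (mod 2858), and -869 mod 2858 = 1989.

1989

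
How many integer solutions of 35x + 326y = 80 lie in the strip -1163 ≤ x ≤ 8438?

gcd(326, 35) = 1  (326 = 9*35 + 11, 35 = 3*11 + 2, 11 = 5*2 + 1, 2 = 2*1).
Back-substituting, 35*(-149) + 326*(16) = 1.
Scale by 80: particular solution (-11920, 1280); reduce x mod 326: (142, -15).
General solution: x = 142 + 326t, y = -15 - 35t for integer t.
-1163 ≤ 142 + 326t ≤ 8438 gives t ∈ [-4, 25], which is 30 values.

30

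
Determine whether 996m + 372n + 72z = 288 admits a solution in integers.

gcd(996, 372) = 12  (996 = 2·372 + 252, 372 = 1·252 + 120, 252 = 2·120 + 12, 120 = 10·12).
gcd(12, 72) = 12.
12 divides 288, so integer solutions exist.

yes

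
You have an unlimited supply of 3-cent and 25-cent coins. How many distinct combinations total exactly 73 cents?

1

Need nonnegative integers with 3j + 25k = 73.
gcd(3, 25) = 1, and 3·(-8) + 25·(1) = 1.
So (j₀, k₀) = (-584, 73); general j = -584 + 25t, k = 73 - 3t.
j ≥ 0 ⇒ t ≥ 24; k ≥ 0 ⇒ t ≤ 24. That's 1 value of t.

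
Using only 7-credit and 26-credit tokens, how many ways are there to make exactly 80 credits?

Need nonnegative integers with 7j + 26k = 80.
gcd(7, 26) = 1, and 7·(-11) + 26·(3) = 1.
So (j₀, k₀) = (-880, 240); general j = -880 + 26t, k = 240 - 7t.
j ≥ 0 ⇒ t ≥ 34; k ≥ 0 ⇒ t ≤ 34. That's 1 value of t.

1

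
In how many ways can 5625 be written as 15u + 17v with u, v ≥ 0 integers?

23

gcd(17, 15):
  17 = 1*15 + 2
  15 = 7*2 + 1
  2 = 2*1
so gcd(17, 15) = 1.
Back-substitute for Bézout coefficients:
  1 = 15 - 7*2
  ... = 15*(8) + 17*(-7)
Scale by 5625: one solution is (45000, -39375). Reduce u mod 17: (1, 330).
General: u = 1 + 17t, v = 330 - 15t.
u ≥ 0 ⇒ t ≥ 0; v ≥ 0 ⇒ t ≤ 22. So t ∈ [0, 22]: 23 solutions.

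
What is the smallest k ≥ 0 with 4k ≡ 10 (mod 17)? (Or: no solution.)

11

gcd(17, 4) = 1.
1 divides 10, so solutions exist.
By Bézout, 4*(-4) + 17*(1) = 1.
So 4*(-4) ≡ 1 (mod 17); multiply by 10: k ≡ -40 (mod 17).
Smallest nonnegative: k = -40 mod 17 = 11.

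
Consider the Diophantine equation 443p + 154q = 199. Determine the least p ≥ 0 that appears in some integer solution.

103

gcd(443, 154):
  443 = 2×154 + 135
  154 = 1×135 + 19
  135 = 7×19 + 2
  19 = 9×2 + 1
  2 = 2×1
so gcd(443, 154) = 1.
1 divides 199, so solutions exist.
Back-substitute for Bézout coefficients:
  1 = 19 - 9×2
  ... = 443×(-73) + 154×(210)
Scale by 199/1 = 199: (p₀, q₀) = (-14527, 41790).
General solution: p = -14527 + 154t, q = 41790 - 443t for integer t.
p ≥ 0: smallest is -14527 mod 154 = 103 (at t = 95), with q = -295.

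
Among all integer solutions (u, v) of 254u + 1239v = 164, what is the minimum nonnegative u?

586

gcd(1239, 254):
  1239 = 4×254 + 223
  254 = 1×223 + 31
  223 = 7×31 + 6
  31 = 5×6 + 1
  6 = 6×1
so gcd(1239, 254) = 1.
1 divides 164, so solutions exist.
Back-substitute for Bézout coefficients:
  1 = 31 - 5×6
  ... = 254×(200) + 1239×(-41)
Scale by 164/1 = 164: (u₀, v₀) = (32800, -6724).
General solution: u = 32800 + 1239t, v = -6724 - 254t for integer t.
u ≥ 0: smallest is 32800 mod 1239 = 586 (at t = -26), with v = -120.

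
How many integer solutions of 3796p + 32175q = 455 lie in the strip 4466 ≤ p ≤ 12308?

gcd(32175, 3796) = 13.
By Bézout, 3796×(178) + 32175×(-21) = 13.
Particular solution: (1280, -151).
General solution: p = 1280 + 2475t, q = -151 - 292t for integer t.
4466 ≤ 1280 + 2475t ≤ 12308 gives t ∈ [2, 4], which is 3 values.

3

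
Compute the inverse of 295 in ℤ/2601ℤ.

gcd(2601, 295):
  2601 = 8·295 + 241
  295 = 1·241 + 54
  241 = 4·54 + 25
  54 = 2·25 + 4
  25 = 6·4 + 1
  4 = 4·1
so gcd(2601, 295) = 1.
Back-substitute for Bézout coefficients:
  1 = 25 - 6·4
  ... = 295·(-626) + 2601·(71)
So 295·-626 ≡ 1 (mod 2601), and -626 mod 2601 = 1975.

1975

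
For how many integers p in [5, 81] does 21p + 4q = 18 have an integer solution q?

19

gcd(21, 4) = 1  (21 = 5·4 + 1, 4 = 4·1).
Back-substituting, 21·(1) + 4·(-5) = 1.
Scale by 18: particular solution (18, -90); reduce p mod 4: (2, -6).
General solution: p = 2 + 4t, q = -6 - 21t for integer t.
5 ≤ 2 + 4t ≤ 81 gives t ∈ [1, 19], which is 19 values.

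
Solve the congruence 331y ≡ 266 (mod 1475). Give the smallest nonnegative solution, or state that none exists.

gcd(1475, 331) = 1  (1475 = 4×331 + 151, 331 = 2×151 + 29, 151 = 5×29 + 6, 29 = 4×6 + 5, 6 = 1×5 + 1, 5 = 5×1).
1 divides 266, so solutions exist.
Back-substituting, 331×(-254) + 1475×(57) = 1.
So 331×(-254) ≡ 1 (mod 1475); multiply by 266: y ≡ -67564 (mod 1475).
Smallest nonnegative: y = -67564 mod 1475 = 286.

286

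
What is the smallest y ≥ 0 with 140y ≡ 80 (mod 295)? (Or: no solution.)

gcd(295, 140) = 5  (295 = 2×140 + 15, 140 = 9×15 + 5, 15 = 3×5).
5 divides 80, so solutions exist.
Back-substituting, 140×(19) + 295×(-9) = 5.
So 140×(19) ≡ 5 (mod 295); multiply by 16: y ≡ 304 (mod 59).
Smallest nonnegative: y = 304 mod 59 = 9.

9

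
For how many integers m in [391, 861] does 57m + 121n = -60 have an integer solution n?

gcd(121, 57):
  121 = 2×57 + 7
  57 = 8×7 + 1
  7 = 7×1
so gcd(121, 57) = 1.
Back-substitute for Bézout coefficients:
  1 = 57 - 8×7
  ... = 57×(17) + 121×(-8)
Scale by -60: particular solution (-1020, 480); reduce m mod 121: (69, -33).
General solution: m = 69 + 121t, n = -33 - 57t for integer t.
391 ≤ 69 + 121t ≤ 861 gives t ∈ [3, 6], which is 4 values.

4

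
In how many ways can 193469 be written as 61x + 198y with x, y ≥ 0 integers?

gcd(198, 61) = 1.
By Bézout, 61*(13) + 198*(-4) = 1.
One solution: (101, 946).
General: x = 101 + 198t, y = 946 - 61t.
x ≥ 0 ⇒ t ≥ 0; y ≥ 0 ⇒ t ≤ 15. So t ∈ [0, 15]: 16 solutions.

16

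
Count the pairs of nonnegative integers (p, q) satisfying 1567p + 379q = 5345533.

gcd(1567, 379) = 1.
By Bézout, 1567·(-52) + 379·(215) = 1.
One solution: (359, 12620).
General: p = 359 + 379t, q = 12620 - 1567t.
p ≥ 0 ⇒ t ≥ 0; q ≥ 0 ⇒ t ≤ 8. So t ∈ [0, 8]: 9 solutions.

9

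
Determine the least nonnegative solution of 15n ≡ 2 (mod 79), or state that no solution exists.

gcd(79, 15) = 1  (79 = 5·15 + 4, 15 = 3·4 + 3, 4 = 1·3 + 1, 3 = 3·1).
1 divides 2, so solutions exist.
Back-substituting, 15·(-21) + 79·(4) = 1.
So 15·(-21) ≡ 1 (mod 79); multiply by 2: n ≡ -42 (mod 79).
Smallest nonnegative: n = -42 mod 79 = 37.

37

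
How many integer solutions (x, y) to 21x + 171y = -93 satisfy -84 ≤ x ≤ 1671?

30

gcd(171, 21) = 3.
By Bézout, 21*(-8) + 171*(1) = 3.
Particular solution: (20, -3).
General solution: x = 20 + 57t, y = -3 - 7t for integer t.
-84 ≤ 20 + 57t ≤ 1671 gives t ∈ [-1, 28], which is 30 values.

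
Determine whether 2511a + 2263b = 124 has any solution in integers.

gcd(2511, 2263) = 31  (2511 = 1·2263 + 248, 2263 = 9·248 + 31, 248 = 8·31).
31 divides 124, so integer solutions exist.

yes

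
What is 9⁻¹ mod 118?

gcd(118, 9) = 1.
By Bézout, 9*(-13) + 118*(1) = 1.
So 9*-13 ≡ 1 (mod 118), and -13 mod 118 = 105.

105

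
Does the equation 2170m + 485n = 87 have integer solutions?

gcd(2170, 485) = 5  (2170 = 4×485 + 230, 485 = 2×230 + 25, 230 = 9×25 + 5, 25 = 5×5).
5 does not divide 87 (remainder 2), so no integer solutions.

no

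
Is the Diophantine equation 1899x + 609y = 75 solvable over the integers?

gcd(1899, 609):
  1899 = 3×609 + 72
  609 = 8×72 + 33
  72 = 2×33 + 6
  33 = 5×6 + 3
  6 = 2×3
so gcd(1899, 609) = 3.
3 divides 75, so integer solutions exist.

yes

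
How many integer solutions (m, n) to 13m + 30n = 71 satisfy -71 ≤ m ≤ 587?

gcd(30, 13) = 1  (30 = 2*13 + 4, 13 = 3*4 + 1, 4 = 4*1).
Back-substituting, 13*(7) + 30*(-3) = 1.
Scale by 71: particular solution (497, -213); reduce m mod 30: (17, -5).
General solution: m = 17 + 30t, n = -5 - 13t for integer t.
-71 ≤ 17 + 30t ≤ 587 gives t ∈ [-2, 19], which is 22 values.

22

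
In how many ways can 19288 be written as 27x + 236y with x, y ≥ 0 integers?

3

gcd(236, 27) = 1  (236 = 8*27 + 20, 27 = 1*20 + 7, 20 = 2*7 + 6, 7 = 1*6 + 1, 6 = 6*1).
Back-substituting, 27*(35) + 236*(-4) = 1.
Scale by 19288: one solution is (675080, -77152). Reduce x mod 236: (120, 68).
General: x = 120 + 236t, y = 68 - 27t.
x ≥ 0 ⇒ t ≥ 0; y ≥ 0 ⇒ t ≤ 2. So t ∈ [0, 2]: 3 solutions.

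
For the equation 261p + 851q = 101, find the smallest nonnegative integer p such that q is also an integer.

809

gcd(851, 261) = 1.
1 divides 101, so solutions exist.
By Bézout, 261·(-388) + 851·(119) = 1.
Scale by 101/1 = 101: (p₀, q₀) = (-39188, 12019).
General solution: p = -39188 + 851t, q = 12019 - 261t for integer t.
p ≥ 0: smallest is -39188 mod 851 = 809 (at t = 47), with q = -248.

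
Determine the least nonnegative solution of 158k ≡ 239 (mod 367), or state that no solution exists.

gcd(367, 158) = 1.
1 divides 239, so solutions exist.
By Bézout, 158×(-72) + 367×(31) = 1.
So 158×(-72) ≡ 1 (mod 367); multiply by 239: k ≡ -17208 (mod 367).
Smallest nonnegative: k = -17208 mod 367 = 41.

41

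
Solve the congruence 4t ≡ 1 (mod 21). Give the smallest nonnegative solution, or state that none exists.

gcd(21, 4) = 1.
1 divides 1, so solutions exist.
By Bézout, 4×(-5) + 21×(1) = 1.
So 4×(-5) ≡ 1 (mod 21); multiply by 1: t ≡ -5 (mod 21).
Smallest nonnegative: t = -5 mod 21 = 16.

16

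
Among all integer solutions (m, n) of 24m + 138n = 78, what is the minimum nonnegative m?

gcd(138, 24):
  138 = 5×24 + 18
  24 = 1×18 + 6
  18 = 3×6
so gcd(138, 24) = 6.
6 divides 78, so solutions exist.
Back-substitute for Bézout coefficients:
  6 = 24 - 1×18
  ... = 24×(6) + 138×(-1)
Scale by 78/6 = 13: (m₀, n₀) = (78, -13).
General solution: m = 78 + 23t, n = -13 - 4t for integer t.
m ≥ 0: smallest is 78 mod 23 = 9 (at t = -3), with n = -1.

9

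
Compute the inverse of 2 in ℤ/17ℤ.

9

gcd(17, 2) = 1  (17 = 8×2 + 1, 2 = 2×1).
Back-substituting, 2×(-8) + 17×(1) = 1.
So 2×-8 ≡ 1 (mod 17), and -8 mod 17 = 9.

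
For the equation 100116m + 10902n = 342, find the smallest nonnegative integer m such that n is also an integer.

1588

gcd(100116, 10902) = 6.
6 divides 342, so solutions exist.
By Bézout, 100116×(251) + 10902×(-2305) = 6.
Scale by 342/6 = 57: (m₀, n₀) = (14307, -131385).
General solution: m = 14307 + 1817t, n = -131385 - 16686t for integer t.
m ≥ 0: smallest is 14307 mod 1817 = 1588 (at t = -7), with n = -14583.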